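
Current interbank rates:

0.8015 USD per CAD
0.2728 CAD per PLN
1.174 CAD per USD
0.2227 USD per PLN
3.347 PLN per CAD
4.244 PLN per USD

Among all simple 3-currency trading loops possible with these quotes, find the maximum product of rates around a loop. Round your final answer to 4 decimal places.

CAD→USD→PLN→CAD: 0.8015 × 4.244 × 0.2728 = 0.92795
CAD→PLN→USD→CAD: 3.347 × 0.2227 × 1.174 = 0.87507
Maximum is CAD→USD→PLN→CAD at 0.9279; no arbitrage — every cycle loses value.

0.9279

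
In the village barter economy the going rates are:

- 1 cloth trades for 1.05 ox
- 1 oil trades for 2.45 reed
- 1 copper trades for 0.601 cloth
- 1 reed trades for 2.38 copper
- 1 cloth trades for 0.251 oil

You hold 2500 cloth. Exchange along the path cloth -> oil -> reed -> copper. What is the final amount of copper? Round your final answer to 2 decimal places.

3658.95

2500 cloth × 0.251 = 627.5 oil
627.5 oil × 2.45 = 1537.375 reed
1537.375 reed × 2.38 = 3658.9525 copper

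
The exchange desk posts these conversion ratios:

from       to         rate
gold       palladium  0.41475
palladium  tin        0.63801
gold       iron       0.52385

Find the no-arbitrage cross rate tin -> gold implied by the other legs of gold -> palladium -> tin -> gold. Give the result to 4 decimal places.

Known legs of the cycle: 0.41475 × 0.63801 = 0.2646146475
For no arbitrage the full-cycle product must be 1, so the missing rate is 1 / 0.2646146475 ≈ 3.779080.

3.7791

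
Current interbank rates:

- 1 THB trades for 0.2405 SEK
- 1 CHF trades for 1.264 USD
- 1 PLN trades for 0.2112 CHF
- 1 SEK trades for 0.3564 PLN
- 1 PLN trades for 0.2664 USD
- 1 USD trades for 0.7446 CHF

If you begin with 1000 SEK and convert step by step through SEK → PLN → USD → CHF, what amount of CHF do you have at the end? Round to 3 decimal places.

1000 SEK × 0.3564 = 356.4 PLN
356.4 PLN × 0.2664 = 94.94496 USD
94.94496 USD × 0.7446 = 70.696017216 CHF

70.696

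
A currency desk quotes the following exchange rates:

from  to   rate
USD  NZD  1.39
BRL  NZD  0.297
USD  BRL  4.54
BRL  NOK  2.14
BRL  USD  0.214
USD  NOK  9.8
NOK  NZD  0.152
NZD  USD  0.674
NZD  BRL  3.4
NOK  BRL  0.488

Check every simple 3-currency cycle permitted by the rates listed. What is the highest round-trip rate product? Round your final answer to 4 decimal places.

NZD→BRL→NOK→NZD: 3.4 × 2.14 × 0.152 = 1.10595
USD→NOK→BRL→USD: 9.8 × 0.488 × 0.214 = 1.02343
NZD→BRL→USD→NZD: 3.4 × 0.214 × 1.39 = 1.01136
NZD→USD→NOK→NZD: 0.674 × 9.8 × 0.152 = 1.00399
NZD→USD→BRL→NZD: 0.674 × 4.54 × 0.297 = 0.90881
Maximum is NZD→BRL→NOK→NZD at 1.1060; arbitrage exists.

1.1060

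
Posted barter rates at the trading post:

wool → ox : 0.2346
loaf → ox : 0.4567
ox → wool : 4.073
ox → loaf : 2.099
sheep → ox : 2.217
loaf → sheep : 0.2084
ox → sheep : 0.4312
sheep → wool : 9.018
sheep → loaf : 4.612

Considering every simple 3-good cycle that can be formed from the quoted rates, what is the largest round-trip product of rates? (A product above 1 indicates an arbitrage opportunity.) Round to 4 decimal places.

0.9698

ox→loaf→sheep→ox: 2.099 × 0.2084 × 2.217 = 0.96979
ox→sheep→wool→ox: 0.4312 × 9.018 × 0.2346 = 0.91226
ox→sheep→loaf→ox: 0.4312 × 4.612 × 0.4567 = 0.90824
Maximum is ox→loaf→sheep→ox at 0.9698; no arbitrage — every cycle loses value.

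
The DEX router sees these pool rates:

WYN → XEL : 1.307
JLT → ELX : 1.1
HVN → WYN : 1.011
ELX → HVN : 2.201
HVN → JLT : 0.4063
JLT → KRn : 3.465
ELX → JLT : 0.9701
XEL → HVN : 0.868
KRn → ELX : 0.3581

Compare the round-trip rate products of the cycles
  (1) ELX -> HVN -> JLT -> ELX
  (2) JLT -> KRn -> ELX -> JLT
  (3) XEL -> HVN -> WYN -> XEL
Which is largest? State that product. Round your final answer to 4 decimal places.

1.2037

(1) 2.201 × 0.4063 × 1.1 = 0.98369
(2) 3.465 × 0.3581 × 0.9701 = 1.20372
(3) 0.868 × 1.011 × 1.307 = 1.14696
Highest is cycle (2) at 1.2037 (>1, arbitrage).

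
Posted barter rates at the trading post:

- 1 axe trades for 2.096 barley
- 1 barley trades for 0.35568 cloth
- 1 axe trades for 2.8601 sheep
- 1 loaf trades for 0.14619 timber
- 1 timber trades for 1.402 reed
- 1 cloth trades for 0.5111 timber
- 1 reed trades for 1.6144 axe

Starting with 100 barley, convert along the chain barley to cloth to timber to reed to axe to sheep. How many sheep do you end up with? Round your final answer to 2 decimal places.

100 barley × 0.35568 = 35.568 cloth
35.568 cloth × 0.5111 = 18.1788048 timber
18.1788048 timber × 1.402 = 25.4866843296 reed
25.4866843296 reed × 1.6144 = 41.14570318170624 axe
41.14570318170624 axe × 2.8601 = 117.680825669998017024 sheep

117.68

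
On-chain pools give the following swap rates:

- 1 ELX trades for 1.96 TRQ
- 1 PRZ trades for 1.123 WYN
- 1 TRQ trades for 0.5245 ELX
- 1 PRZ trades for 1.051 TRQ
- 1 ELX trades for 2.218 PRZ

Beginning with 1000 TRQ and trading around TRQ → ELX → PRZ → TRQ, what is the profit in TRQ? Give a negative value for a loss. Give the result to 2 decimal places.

1000 TRQ × 0.5245 = 524.5 ELX
524.5 ELX × 2.218 = 1163.341 PRZ
1163.341 PRZ × 1.051 = 1222.671391 TRQ
Net change: 1222.671391 − 1000 = 222.671391 TRQ

222.67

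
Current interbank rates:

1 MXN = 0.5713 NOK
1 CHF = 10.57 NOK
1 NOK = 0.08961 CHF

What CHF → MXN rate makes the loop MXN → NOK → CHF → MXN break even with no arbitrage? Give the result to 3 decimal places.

19.533

Known legs of the cycle: 0.5713 × 0.08961 = 0.051194193
For no arbitrage the full-cycle product must be 1, so the missing rate is 1 / 0.051194193 ≈ 19.53347.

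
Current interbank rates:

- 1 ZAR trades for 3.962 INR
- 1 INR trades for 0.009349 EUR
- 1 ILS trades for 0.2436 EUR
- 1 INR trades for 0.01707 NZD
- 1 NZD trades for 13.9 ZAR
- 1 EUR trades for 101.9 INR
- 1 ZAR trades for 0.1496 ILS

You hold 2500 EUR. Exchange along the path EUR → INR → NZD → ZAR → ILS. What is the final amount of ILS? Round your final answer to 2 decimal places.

2500 EUR × 101.9 = 254750 INR
254750 INR × 0.01707 = 4348.5825 NZD
4348.5825 NZD × 13.9 = 60445.29675 ZAR
60445.29675 ZAR × 0.1496 = 9042.6163938 ILS

9042.62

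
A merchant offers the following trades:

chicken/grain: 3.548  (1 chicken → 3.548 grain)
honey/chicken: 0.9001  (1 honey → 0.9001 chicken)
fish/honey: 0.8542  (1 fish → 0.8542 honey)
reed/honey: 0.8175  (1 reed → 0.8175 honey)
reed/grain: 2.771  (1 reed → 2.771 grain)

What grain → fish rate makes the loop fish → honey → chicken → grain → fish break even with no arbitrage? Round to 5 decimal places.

Known legs of the cycle: 0.8542 × 0.9001 × 3.548 = 2.72793451016
For no arbitrage the full-cycle product must be 1, so the missing rate is 1 / 2.72793451016 ≈ 0.3665777.

0.36658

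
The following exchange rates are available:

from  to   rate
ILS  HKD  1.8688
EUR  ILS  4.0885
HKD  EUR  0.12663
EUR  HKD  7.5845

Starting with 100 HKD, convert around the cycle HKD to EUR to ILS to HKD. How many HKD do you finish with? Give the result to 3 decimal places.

96.753

100 HKD × 0.12663 = 12.663 EUR
12.663 EUR × 4.0885 = 51.7726755 ILS
51.7726755 ILS × 1.8688 = 96.7527759744 HKD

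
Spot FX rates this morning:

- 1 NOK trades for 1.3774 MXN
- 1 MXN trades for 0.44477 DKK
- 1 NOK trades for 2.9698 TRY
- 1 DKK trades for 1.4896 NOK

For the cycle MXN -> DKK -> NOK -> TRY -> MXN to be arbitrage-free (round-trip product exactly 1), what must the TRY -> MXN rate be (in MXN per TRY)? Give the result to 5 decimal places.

Known legs of the cycle: 0.44477 × 1.4896 × 2.9698 = 1.9675797883616
For no arbitrage the full-cycle product must be 1, so the missing rate is 1 / 1.9675797883616 ≈ 0.5082386.

0.50824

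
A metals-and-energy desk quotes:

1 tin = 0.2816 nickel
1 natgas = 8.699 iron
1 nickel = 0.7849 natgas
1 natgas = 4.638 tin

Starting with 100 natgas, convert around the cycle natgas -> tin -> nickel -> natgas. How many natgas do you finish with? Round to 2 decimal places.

100 natgas × 4.638 = 463.8 tin
463.8 tin × 0.2816 = 130.60608 nickel
130.60608 nickel × 0.7849 = 102.512712192 natgas

102.51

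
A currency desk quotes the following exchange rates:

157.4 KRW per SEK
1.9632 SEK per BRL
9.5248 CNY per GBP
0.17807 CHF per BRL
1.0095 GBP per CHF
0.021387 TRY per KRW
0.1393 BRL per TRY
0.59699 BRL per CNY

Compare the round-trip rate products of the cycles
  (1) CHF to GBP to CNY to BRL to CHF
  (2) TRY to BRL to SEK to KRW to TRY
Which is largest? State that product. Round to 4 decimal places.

(1) 1.0095 × 9.5248 × 0.59699 × 0.17807 = 1.02216
(2) 0.1393 × 1.9632 × 157.4 × 0.021387 = 0.92060
Highest is cycle (1) at 1.0222 (>1, arbitrage).

1.0222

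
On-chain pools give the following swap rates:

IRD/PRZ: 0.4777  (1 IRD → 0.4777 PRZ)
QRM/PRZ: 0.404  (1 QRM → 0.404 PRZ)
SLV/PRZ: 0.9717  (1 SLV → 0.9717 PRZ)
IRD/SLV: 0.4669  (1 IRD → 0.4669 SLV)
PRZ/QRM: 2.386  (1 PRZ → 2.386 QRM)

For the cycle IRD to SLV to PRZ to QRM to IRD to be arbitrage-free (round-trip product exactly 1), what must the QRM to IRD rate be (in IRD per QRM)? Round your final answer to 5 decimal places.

Known legs of the cycle: 0.4669 × 0.9717 × 2.386 = 1.08249653778
For no arbitrage the full-cycle product must be 1, so the missing rate is 1 / 1.08249653778 ≈ 0.9237905.

0.92379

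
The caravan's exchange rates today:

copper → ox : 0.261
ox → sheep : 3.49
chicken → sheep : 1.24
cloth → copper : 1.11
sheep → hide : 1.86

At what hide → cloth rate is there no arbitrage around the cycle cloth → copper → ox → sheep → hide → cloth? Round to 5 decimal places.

Known legs of the cycle: 1.11 × 0.261 × 3.49 × 1.86 = 1.880623494
For no arbitrage the full-cycle product must be 1, so the missing rate is 1 / 1.880623494 ≈ 0.5317385.

0.53174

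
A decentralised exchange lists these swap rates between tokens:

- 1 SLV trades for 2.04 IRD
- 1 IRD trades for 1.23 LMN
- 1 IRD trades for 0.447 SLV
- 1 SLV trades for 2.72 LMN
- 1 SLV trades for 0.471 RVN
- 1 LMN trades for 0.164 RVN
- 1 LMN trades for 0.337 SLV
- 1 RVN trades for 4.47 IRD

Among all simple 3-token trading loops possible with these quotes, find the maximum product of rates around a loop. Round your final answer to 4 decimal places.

0.9411

SLV→RVN→IRD→SLV: 0.471 × 4.47 × 0.447 = 0.94110
RVN→IRD→LMN→RVN: 4.47 × 1.23 × 0.164 = 0.90169
SLV→IRD→LMN→SLV: 2.04 × 1.23 × 0.337 = 0.84560
Maximum is SLV→RVN→IRD→SLV at 0.9411; no arbitrage — every cycle loses value.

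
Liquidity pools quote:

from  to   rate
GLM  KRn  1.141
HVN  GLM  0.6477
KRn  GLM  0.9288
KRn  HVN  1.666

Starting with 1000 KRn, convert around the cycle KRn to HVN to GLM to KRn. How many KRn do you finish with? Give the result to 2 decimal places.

1000 KRn × 1.666 = 1666 HVN
1666 HVN × 0.6477 = 1079.0682 GLM
1079.0682 GLM × 1.141 = 1231.2168162 KRn

1231.22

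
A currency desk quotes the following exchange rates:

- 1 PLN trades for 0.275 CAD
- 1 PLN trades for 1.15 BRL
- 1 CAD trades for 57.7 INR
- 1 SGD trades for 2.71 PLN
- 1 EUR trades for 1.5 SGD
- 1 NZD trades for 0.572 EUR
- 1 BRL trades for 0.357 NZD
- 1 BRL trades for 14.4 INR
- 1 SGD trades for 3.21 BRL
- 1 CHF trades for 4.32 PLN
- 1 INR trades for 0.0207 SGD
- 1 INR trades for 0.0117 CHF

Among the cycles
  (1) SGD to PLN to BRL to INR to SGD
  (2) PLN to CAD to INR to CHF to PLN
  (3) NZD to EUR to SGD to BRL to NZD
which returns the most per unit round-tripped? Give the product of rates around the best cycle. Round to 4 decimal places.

0.9832

(1) 2.71 × 1.15 × 14.4 × 0.0207 = 0.92897
(2) 0.275 × 57.7 × 0.0117 × 4.32 = 0.80201
(3) 0.572 × 1.5 × 3.21 × 0.357 = 0.98324
Highest is cycle (3) at 0.9832 (≤1, no arbitrage).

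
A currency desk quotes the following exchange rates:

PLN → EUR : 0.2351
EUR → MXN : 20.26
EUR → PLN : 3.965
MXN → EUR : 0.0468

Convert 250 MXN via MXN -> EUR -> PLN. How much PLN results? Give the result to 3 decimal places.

46.391

250 MXN × 0.0468 = 11.7 EUR
11.7 EUR × 3.965 = 46.3905 PLN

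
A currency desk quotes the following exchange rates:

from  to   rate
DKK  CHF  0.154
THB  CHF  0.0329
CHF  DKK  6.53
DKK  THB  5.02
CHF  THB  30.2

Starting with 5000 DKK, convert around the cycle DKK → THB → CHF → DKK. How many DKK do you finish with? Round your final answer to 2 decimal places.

5000 DKK × 5.02 = 25100 THB
25100 THB × 0.0329 = 825.79 CHF
825.79 CHF × 6.53 = 5392.4087 DKK

5392.41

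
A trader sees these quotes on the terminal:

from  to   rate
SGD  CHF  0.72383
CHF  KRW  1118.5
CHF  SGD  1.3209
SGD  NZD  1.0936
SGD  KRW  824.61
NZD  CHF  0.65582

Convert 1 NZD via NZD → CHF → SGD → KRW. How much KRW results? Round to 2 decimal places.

714.34

1 NZD × 0.65582 = 0.65582 CHF
0.65582 CHF × 1.3209 = 0.866272638 SGD
0.866272638 SGD × 824.61 = 714.33708002118 KRW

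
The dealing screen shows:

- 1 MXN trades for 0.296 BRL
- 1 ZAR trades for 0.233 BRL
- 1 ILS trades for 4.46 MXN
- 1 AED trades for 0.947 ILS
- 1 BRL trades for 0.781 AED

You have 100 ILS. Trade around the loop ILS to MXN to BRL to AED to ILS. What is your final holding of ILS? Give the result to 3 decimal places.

97.640

100 ILS × 4.46 = 446 MXN
446 MXN × 0.296 = 132.016 BRL
132.016 BRL × 0.781 = 103.104496 AED
103.104496 AED × 0.947 = 97.639957712 ILS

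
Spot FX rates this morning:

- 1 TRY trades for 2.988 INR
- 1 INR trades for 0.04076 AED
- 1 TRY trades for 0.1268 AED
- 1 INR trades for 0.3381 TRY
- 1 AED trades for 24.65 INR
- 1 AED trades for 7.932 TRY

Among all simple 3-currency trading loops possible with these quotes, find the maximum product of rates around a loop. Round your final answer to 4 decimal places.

1.0568

AED→INR→TRY→AED: 24.65 × 0.3381 × 0.1268 = 1.05677
AED→TRY→INR→AED: 7.932 × 2.988 × 0.04076 = 0.96605
Maximum is AED→INR→TRY→AED at 1.0568; arbitrage exists.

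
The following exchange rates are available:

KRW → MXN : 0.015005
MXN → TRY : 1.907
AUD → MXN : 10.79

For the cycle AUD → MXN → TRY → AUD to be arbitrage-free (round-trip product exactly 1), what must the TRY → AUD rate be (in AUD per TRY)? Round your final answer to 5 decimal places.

0.04860

Known legs of the cycle: 10.79 × 1.907 = 20.57653
For no arbitrage the full-cycle product must be 1, so the missing rate is 1 / 20.57653 ≈ 0.0485991.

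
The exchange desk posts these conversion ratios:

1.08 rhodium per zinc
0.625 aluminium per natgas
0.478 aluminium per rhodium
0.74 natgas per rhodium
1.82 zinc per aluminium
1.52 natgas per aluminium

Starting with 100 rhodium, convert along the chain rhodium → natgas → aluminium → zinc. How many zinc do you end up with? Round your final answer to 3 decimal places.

84.175

100 rhodium × 0.74 = 74 natgas
74 natgas × 0.625 = 46.25 aluminium
46.25 aluminium × 1.82 = 84.175 zinc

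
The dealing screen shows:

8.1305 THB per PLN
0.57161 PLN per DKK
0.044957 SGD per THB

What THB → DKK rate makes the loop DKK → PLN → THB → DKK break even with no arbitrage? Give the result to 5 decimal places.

0.21517

Known legs of the cycle: 0.57161 × 8.1305 = 4.647475105
For no arbitrage the full-cycle product must be 1, so the missing rate is 1 / 4.647475105 ≈ 0.2151706.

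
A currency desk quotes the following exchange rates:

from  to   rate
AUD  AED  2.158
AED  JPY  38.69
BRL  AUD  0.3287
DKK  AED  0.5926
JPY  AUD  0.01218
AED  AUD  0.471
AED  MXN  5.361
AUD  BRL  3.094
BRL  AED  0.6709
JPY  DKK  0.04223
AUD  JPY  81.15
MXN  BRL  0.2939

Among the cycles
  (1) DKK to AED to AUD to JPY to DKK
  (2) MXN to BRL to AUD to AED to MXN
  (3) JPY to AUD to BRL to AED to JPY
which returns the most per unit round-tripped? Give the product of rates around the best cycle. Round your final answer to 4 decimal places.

(1) 0.5926 × 0.471 × 81.15 × 0.04223 = 0.95652
(2) 0.2939 × 0.3287 × 2.158 × 5.361 = 1.11763
(3) 0.01218 × 3.094 × 0.6709 × 38.69 = 0.97819
Highest is cycle (2) at 1.1176 (>1, arbitrage).

1.1176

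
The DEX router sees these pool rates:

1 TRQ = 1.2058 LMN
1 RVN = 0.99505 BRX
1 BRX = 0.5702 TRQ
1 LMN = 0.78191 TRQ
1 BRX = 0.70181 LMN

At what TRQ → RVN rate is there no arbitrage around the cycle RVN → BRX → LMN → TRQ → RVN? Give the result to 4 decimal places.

1.8314

Known legs of the cycle: 0.99505 × 0.70181 × 0.78191 = 0.546035933427355
For no arbitrage the full-cycle product must be 1, so the missing rate is 1 / 0.546035933427355 ≈ 1.831381.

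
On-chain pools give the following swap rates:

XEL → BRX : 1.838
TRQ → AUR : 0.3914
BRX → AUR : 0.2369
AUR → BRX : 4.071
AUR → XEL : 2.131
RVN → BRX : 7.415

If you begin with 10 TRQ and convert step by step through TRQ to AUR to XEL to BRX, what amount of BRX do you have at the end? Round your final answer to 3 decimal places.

15.330

10 TRQ × 0.3914 = 3.914 AUR
3.914 AUR × 2.131 = 8.340734 XEL
8.340734 XEL × 1.838 = 15.330269092 BRX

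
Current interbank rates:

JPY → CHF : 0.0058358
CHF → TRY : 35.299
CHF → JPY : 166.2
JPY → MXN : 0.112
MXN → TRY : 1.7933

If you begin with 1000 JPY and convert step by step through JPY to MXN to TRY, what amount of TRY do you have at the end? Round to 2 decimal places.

200.85

1000 JPY × 0.112 = 112 MXN
112 MXN × 1.7933 = 200.8496 TRY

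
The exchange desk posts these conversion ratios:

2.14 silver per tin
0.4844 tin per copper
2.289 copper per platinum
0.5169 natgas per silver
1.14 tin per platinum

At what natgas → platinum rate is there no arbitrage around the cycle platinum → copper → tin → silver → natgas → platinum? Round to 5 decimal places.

Known legs of the cycle: 2.289 × 0.4844 × 2.14 × 0.5169 = 1.2265075690056
For no arbitrage the full-cycle product must be 1, so the missing rate is 1 / 1.2265075690056 ≈ 0.8153231.

0.81532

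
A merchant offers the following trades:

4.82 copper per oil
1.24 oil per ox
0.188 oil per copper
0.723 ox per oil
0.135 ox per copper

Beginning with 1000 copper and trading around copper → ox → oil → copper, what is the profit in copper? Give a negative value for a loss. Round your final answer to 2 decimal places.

-193.13

1000 copper × 0.135 = 135 ox
135 ox × 1.24 = 167.4 oil
167.4 oil × 4.82 = 806.868 copper
Net change: 806.868 − 1000 = -193.132 copper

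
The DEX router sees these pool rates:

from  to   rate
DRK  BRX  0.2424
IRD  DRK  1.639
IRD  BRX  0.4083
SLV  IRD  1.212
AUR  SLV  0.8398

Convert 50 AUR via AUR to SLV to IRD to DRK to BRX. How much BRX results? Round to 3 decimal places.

50 AUR × 0.8398 = 41.99 SLV
41.99 SLV × 1.212 = 50.89188 IRD
50.89188 IRD × 1.639 = 83.41179132 DRK
83.41179132 DRK × 0.2424 = 20.219018215968 BRX

20.219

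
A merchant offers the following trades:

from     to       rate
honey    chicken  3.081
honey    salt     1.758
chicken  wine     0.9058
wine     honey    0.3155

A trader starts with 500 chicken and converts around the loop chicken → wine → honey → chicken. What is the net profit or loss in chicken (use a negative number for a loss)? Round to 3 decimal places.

-59.756

500 chicken × 0.9058 = 452.9 wine
452.9 wine × 0.3155 = 142.88995 honey
142.88995 honey × 3.081 = 440.24393595 chicken
Net change: 440.24393595 − 500 = -59.75606405 chicken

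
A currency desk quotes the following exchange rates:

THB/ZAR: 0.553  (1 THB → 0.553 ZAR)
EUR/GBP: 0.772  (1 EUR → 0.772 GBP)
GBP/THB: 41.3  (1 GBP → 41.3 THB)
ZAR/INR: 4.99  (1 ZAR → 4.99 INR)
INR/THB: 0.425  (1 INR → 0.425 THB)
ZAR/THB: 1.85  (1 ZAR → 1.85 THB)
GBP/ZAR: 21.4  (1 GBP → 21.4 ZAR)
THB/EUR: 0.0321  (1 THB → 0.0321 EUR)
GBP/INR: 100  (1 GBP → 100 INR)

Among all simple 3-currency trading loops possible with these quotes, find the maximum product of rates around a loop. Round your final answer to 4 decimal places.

THB→ZAR→INR→THB: 0.553 × 4.99 × 0.425 = 1.17277
THB→EUR→GBP→THB: 0.0321 × 0.772 × 41.3 = 1.02346
Maximum is THB→ZAR→INR→THB at 1.1728; arbitrage exists.

1.1728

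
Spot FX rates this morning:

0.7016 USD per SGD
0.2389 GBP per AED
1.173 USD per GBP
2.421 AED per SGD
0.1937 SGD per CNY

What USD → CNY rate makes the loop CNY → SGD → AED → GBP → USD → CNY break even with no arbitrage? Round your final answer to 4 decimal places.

Known legs of the cycle: 0.1937 × 2.421 × 0.2389 × 1.173 = 0.13141307328669
For no arbitrage the full-cycle product must be 1, so the missing rate is 1 / 0.13141307328669 ≈ 7.609593.

7.6096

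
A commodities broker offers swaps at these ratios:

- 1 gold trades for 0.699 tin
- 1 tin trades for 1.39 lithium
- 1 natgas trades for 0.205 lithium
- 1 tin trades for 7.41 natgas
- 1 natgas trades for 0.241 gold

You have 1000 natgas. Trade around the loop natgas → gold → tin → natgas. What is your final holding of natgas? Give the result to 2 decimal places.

1000 natgas × 0.241 = 241 gold
241 gold × 0.699 = 168.459 tin
168.459 tin × 7.41 = 1248.28119 natgas

1248.28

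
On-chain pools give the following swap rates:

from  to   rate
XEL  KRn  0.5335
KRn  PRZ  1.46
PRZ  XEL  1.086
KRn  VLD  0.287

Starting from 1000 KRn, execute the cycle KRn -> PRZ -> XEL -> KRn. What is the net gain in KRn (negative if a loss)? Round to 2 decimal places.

1000 KRn × 1.46 = 1460 PRZ
1460 PRZ × 1.086 = 1585.56 XEL
1585.56 XEL × 0.5335 = 845.89626 KRn
Net change: 845.89626 − 1000 = -154.10374 KRn

-154.10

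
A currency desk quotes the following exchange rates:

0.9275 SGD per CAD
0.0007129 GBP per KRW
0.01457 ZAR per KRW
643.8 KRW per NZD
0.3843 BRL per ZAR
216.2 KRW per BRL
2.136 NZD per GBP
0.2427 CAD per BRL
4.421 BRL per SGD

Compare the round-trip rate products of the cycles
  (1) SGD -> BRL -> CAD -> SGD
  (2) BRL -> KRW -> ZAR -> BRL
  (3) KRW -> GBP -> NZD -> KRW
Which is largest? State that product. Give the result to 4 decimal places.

(1) 4.421 × 0.2427 × 0.9275 = 0.99519
(2) 216.2 × 0.01457 × 0.3843 = 1.21056
(3) 0.0007129 × 2.136 × 643.8 = 0.98035
Highest is cycle (2) at 1.2106 (>1, arbitrage).

1.2106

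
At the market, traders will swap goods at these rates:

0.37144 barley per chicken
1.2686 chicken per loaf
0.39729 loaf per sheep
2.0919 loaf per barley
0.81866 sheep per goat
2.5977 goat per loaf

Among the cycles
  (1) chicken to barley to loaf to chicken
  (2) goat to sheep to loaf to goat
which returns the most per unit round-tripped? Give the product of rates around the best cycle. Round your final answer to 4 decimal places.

0.9857

(1) 0.37144 × 2.0919 × 1.2686 = 0.98572
(2) 0.81866 × 0.39729 × 2.5977 = 0.84489
Highest is cycle (1) at 0.9857 (≤1, no arbitrage).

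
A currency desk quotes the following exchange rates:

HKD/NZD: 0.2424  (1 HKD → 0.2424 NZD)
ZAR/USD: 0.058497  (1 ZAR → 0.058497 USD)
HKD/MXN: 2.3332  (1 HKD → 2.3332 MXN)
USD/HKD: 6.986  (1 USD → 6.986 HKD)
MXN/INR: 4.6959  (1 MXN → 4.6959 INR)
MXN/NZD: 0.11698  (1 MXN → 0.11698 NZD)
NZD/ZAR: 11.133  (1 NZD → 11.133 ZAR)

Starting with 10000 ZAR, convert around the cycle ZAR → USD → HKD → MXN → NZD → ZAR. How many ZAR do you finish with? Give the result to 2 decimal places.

10000 ZAR × 0.058497 = 584.97 USD
584.97 USD × 6.986 = 4086.60042 HKD
4086.60042 HKD × 2.3332 = 9534.856099944 MXN
9534.856099944 MXN × 0.11698 = 1115.38746657144912 NZD
1115.38746657144912 NZD × 11.133 = 12417.60866533994305296 ZAR

12417.61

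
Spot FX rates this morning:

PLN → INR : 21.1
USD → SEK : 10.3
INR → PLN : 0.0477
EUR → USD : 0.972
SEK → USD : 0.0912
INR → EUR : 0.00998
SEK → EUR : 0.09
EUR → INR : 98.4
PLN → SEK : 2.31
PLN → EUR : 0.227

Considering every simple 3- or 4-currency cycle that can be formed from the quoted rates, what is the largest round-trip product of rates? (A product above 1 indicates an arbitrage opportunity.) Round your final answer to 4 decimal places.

1.0655

EUR→INR→PLN→EUR: 98.4 × 0.0477 × 0.227 = 1.06547
EUR→INR→PLN→SEK→EUR: 98.4 × 0.0477 × 2.31 × 0.09 = 0.97582
EUR→USD→SEK→EUR: 0.972 × 10.3 × 0.09 = 0.90104
Maximum is EUR→INR→PLN→EUR at 1.0655; arbitrage exists.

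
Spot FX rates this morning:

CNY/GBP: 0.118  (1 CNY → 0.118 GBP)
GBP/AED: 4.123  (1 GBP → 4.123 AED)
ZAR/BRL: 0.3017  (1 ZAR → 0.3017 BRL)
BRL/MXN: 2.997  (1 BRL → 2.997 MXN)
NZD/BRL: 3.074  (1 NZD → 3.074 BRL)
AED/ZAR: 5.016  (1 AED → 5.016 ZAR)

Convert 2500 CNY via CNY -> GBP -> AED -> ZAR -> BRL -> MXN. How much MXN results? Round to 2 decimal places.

2500 CNY × 0.118 = 295 GBP
295 GBP × 4.123 = 1216.285 AED
1216.285 AED × 5.016 = 6100.88556 ZAR
6100.88556 ZAR × 0.3017 = 1840.637173452 BRL
1840.637173452 BRL × 2.997 = 5516.389608835644 MXN

5516.39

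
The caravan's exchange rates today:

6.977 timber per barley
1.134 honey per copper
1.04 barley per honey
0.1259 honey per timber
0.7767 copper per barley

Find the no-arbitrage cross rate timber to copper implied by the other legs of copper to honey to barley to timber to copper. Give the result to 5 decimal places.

Known legs of the cycle: 1.134 × 1.04 × 6.977 = 8.22839472
For no arbitrage the full-cycle product must be 1, so the missing rate is 1 / 8.22839472 ≈ 0.1215304.

0.12153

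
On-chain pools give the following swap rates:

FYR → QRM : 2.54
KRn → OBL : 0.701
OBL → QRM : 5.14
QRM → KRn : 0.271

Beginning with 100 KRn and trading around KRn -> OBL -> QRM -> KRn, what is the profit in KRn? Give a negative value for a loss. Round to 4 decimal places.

-2.3549

100 KRn × 0.701 = 70.1 OBL
70.1 OBL × 5.14 = 360.314 QRM
360.314 QRM × 0.271 = 97.645094 KRn
Net change: 97.645094 − 100 = -2.354906 KRn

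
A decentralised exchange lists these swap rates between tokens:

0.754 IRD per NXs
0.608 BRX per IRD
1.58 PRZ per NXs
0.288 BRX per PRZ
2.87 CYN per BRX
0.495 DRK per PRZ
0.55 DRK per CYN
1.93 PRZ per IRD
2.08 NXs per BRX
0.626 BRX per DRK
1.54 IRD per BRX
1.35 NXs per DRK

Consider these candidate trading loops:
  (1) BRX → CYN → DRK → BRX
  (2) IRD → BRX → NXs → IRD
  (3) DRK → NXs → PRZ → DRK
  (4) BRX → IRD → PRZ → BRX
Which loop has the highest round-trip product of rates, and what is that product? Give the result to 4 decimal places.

(1) 2.87 × 0.55 × 0.626 = 0.98814
(2) 0.608 × 2.08 × 0.754 = 0.95354
(3) 1.35 × 1.58 × 0.495 = 1.05584
(4) 1.54 × 1.93 × 0.288 = 0.85599
Highest is cycle (3) at 1.0558 (>1, arbitrage).

1.0558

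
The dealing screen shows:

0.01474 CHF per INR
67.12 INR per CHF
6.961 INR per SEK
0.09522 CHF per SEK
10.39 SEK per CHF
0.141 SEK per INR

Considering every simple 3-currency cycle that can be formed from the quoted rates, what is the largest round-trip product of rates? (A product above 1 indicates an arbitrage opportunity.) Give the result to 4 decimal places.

1.0661

CHF→SEK→INR→CHF: 10.39 × 6.961 × 0.01474 = 1.06607
CHF→INR→SEK→CHF: 67.12 × 0.141 × 0.09522 = 0.90115
Maximum is CHF→SEK→INR→CHF at 1.0661; arbitrage exists.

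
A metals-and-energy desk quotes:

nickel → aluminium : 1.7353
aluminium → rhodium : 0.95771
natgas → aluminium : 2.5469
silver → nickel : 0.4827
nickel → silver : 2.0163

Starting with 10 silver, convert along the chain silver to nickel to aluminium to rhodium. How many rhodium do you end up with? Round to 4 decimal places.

10 silver × 0.4827 = 4.827 nickel
4.827 nickel × 1.7353 = 8.3762931 aluminium
8.3762931 aluminium × 0.95771 = 8.022059664801 rhodium

8.0221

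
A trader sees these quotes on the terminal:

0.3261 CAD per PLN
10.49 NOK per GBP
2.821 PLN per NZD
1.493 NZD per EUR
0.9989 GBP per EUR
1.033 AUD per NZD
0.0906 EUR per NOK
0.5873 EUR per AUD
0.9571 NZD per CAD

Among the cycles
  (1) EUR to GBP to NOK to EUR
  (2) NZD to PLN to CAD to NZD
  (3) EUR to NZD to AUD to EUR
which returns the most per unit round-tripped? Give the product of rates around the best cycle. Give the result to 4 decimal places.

0.9493

(1) 0.9989 × 10.49 × 0.0906 = 0.94935
(2) 2.821 × 0.3261 × 0.9571 = 0.88046
(3) 1.493 × 1.033 × 0.5873 = 0.90577
Highest is cycle (1) at 0.9493 (≤1, no arbitrage).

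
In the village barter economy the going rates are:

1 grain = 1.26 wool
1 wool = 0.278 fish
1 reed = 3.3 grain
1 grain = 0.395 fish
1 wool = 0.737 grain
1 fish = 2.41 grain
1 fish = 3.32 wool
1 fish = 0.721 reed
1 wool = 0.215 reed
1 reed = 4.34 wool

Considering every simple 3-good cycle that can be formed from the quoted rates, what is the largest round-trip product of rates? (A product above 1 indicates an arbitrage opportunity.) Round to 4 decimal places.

fish→wool→grain→fish: 3.32 × 0.737 × 0.395 = 0.96650
reed→grain→fish→reed: 3.3 × 0.395 × 0.721 = 0.93982
reed→grain→wool→reed: 3.3 × 1.26 × 0.215 = 0.89397
reed→wool→fish→reed: 4.34 × 0.278 × 0.721 = 0.86990
fish→grain→wool→fish: 2.41 × 1.26 × 0.278 = 0.84417
Maximum is fish→wool→grain→fish at 0.9665; no arbitrage — every cycle loses value.

0.9665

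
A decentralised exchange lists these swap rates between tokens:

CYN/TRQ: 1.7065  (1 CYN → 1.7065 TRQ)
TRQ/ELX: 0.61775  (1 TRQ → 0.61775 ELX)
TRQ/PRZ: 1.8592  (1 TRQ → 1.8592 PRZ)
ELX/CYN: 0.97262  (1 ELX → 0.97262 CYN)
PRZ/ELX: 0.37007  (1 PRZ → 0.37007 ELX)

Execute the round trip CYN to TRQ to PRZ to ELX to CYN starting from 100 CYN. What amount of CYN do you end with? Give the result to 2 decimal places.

100 CYN × 1.7065 = 170.65 TRQ
170.65 TRQ × 1.8592 = 317.27248 PRZ
317.27248 PRZ × 0.37007 = 117.4130266736 ELX
117.4130266736 ELX × 0.97262 = 114.198258003276832 CYN

114.20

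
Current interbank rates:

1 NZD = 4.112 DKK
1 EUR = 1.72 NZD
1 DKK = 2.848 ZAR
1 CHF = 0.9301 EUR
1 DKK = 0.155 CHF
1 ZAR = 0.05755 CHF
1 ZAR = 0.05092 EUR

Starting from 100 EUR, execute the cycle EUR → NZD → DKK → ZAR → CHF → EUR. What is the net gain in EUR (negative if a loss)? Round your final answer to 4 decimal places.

100 EUR × 1.72 = 172 NZD
172 NZD × 4.112 = 707.264 DKK
707.264 DKK × 2.848 = 2014.287872 ZAR
2014.287872 ZAR × 0.05755 = 115.9222670336 CHF
115.9222670336 CHF × 0.9301 = 107.81930056795136 EUR
Net change: 107.81930056795136 − 100 = 7.81930056795136 EUR

7.8193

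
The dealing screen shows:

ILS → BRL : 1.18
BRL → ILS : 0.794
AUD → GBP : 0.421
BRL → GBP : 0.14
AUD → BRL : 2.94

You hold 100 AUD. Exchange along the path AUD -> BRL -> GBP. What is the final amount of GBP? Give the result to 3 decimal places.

100 AUD × 2.94 = 294 BRL
294 BRL × 0.14 = 41.16 GBP

41.160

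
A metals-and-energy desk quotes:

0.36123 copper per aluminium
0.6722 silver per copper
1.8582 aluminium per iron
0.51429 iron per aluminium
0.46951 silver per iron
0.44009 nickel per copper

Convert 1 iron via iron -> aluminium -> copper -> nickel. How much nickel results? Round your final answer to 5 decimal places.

1 iron × 1.8582 = 1.8582 aluminium
1.8582 aluminium × 0.36123 = 0.671237586 copper
0.671237586 copper × 0.44009 = 0.29540494922274 nickel

0.29540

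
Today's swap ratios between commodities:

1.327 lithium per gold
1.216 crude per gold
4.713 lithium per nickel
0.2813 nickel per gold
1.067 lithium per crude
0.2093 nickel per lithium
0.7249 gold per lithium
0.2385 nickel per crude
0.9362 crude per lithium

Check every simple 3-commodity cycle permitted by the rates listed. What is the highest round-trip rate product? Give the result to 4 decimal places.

1.0523

crude→nickel→lithium→crude: 0.2385 × 4.713 × 0.9362 = 1.05234
nickel→lithium→gold→nickel: 4.713 × 0.7249 × 0.2813 = 0.96105
crude→lithium→gold→crude: 1.067 × 0.7249 × 1.216 = 0.94054
Maximum is crude→nickel→lithium→crude at 1.0523; arbitrage exists.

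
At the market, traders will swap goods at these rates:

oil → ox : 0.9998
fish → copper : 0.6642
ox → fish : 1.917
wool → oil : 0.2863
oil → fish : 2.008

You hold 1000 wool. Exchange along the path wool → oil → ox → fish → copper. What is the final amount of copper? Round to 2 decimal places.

1000 wool × 0.2863 = 286.3 oil
286.3 oil × 0.9998 = 286.24274 ox
286.24274 ox × 1.917 = 548.72733258 fish
548.72733258 fish × 0.6642 = 364.464694299636 copper

364.46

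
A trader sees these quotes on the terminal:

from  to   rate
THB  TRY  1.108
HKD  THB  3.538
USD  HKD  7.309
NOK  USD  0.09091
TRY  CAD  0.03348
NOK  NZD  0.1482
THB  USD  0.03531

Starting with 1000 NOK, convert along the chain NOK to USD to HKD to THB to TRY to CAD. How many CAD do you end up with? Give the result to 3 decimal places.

1000 NOK × 0.09091 = 90.91 USD
90.91 USD × 7.309 = 664.46119 HKD
664.46119 HKD × 3.538 = 2350.86369022 THB
2350.86369022 THB × 1.108 = 2604.75696876376 TRY
2604.75696876376 TRY × 0.03348 = 87.2072633142106848 CAD

87.207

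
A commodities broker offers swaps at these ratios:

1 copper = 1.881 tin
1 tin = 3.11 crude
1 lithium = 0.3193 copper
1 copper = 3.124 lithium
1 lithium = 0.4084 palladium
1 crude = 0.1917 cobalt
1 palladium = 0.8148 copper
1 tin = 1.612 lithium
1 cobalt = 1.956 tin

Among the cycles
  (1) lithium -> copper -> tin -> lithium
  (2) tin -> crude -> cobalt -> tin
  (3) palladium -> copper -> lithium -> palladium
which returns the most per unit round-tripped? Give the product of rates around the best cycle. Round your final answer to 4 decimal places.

1.1661

(1) 0.3193 × 1.881 × 1.612 = 0.96817
(2) 3.11 × 0.1917 × 1.956 = 1.16614
(3) 0.8148 × 3.124 × 0.4084 = 1.03956
Highest is cycle (2) at 1.1661 (>1, arbitrage).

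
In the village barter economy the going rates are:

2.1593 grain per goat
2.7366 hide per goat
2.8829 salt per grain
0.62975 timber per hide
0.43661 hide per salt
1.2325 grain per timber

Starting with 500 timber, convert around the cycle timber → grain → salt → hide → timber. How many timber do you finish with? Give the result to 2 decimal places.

500 timber × 1.2325 = 616.25 grain
616.25 grain × 2.8829 = 1776.587125 salt
1776.587125 salt × 0.43661 = 775.67570464625 hide
775.67570464625 hide × 0.62975 = 488.4817750009759375 timber

488.48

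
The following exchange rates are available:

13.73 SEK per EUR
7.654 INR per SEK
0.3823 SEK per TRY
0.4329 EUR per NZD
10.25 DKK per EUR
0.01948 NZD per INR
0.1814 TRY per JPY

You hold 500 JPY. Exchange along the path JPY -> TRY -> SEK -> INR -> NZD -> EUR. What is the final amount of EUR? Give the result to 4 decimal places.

2.2381

500 JPY × 0.1814 = 90.7 TRY
90.7 TRY × 0.3823 = 34.67461 SEK
34.67461 SEK × 7.654 = 265.39946494 INR
265.39946494 INR × 0.01948 = 5.1699815770312 NZD
5.1699815770312 NZD × 0.4329 = 2.23808502469680648 EUR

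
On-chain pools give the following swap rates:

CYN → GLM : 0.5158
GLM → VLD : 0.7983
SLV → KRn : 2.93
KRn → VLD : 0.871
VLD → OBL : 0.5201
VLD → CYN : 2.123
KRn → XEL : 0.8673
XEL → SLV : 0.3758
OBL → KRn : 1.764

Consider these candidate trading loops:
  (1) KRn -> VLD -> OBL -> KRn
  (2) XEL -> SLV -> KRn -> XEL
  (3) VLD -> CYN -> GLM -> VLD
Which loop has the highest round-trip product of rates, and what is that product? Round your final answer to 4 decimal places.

0.9550

(1) 0.871 × 0.5201 × 1.764 = 0.79910
(2) 0.3758 × 2.93 × 0.8673 = 0.95498
(3) 2.123 × 0.5158 × 0.7983 = 0.87417
Highest is cycle (2) at 0.9550 (≤1, no arbitrage).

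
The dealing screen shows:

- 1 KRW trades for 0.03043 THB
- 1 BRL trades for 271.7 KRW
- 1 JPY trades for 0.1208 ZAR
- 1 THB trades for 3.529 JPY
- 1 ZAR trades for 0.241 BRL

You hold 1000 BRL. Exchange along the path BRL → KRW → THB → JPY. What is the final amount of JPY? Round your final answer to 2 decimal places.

1000 BRL × 271.7 = 271700 KRW
271700 KRW × 0.03043 = 8267.831 THB
8267.831 THB × 3.529 = 29177.175599 JPY

29177.18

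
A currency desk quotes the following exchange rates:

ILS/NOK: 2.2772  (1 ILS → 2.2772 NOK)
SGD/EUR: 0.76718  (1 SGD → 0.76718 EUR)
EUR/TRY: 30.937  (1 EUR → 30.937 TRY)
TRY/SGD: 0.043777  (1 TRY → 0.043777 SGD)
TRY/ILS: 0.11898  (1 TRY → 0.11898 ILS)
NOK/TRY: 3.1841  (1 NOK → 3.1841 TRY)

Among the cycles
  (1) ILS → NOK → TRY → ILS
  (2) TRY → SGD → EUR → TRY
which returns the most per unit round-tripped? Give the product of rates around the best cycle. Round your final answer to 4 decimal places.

(1) 2.2772 × 3.1841 × 0.11898 = 0.86270
(2) 0.043777 × 0.76718 × 30.937 = 1.03901
Highest is cycle (2) at 1.0390 (>1, arbitrage).

1.0390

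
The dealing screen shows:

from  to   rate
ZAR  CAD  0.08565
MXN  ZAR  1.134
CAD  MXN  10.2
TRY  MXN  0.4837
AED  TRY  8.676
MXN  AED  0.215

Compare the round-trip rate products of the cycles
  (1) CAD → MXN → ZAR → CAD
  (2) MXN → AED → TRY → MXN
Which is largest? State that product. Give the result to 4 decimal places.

(1) 10.2 × 1.134 × 0.08565 = 0.99070
(2) 0.215 × 8.676 × 0.4837 = 0.90226
Highest is cycle (1) at 0.9907 (≤1, no arbitrage).

0.9907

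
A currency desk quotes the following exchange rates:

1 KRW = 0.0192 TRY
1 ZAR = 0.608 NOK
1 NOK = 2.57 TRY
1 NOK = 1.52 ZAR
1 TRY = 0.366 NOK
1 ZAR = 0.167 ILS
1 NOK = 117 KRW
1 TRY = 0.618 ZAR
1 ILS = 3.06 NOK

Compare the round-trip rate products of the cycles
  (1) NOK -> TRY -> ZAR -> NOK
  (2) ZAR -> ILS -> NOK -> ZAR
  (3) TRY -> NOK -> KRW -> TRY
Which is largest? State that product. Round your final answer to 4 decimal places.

(1) 2.57 × 0.618 × 0.608 = 0.96566
(2) 0.167 × 3.06 × 1.52 = 0.77675
(3) 0.366 × 117 × 0.0192 = 0.82218
Highest is cycle (1) at 0.9657 (≤1, no arbitrage).

0.9657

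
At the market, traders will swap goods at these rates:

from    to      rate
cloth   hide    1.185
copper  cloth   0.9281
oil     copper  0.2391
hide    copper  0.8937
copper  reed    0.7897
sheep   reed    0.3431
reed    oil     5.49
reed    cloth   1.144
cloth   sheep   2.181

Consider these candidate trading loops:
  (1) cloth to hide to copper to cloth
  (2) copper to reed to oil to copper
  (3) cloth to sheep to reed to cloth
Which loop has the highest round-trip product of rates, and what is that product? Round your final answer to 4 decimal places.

1.0366

(1) 1.185 × 0.8937 × 0.9281 = 0.98289
(2) 0.7897 × 5.49 × 0.2391 = 1.03661
(3) 2.181 × 0.3431 × 1.144 = 0.85606
Highest is cycle (2) at 1.0366 (>1, arbitrage).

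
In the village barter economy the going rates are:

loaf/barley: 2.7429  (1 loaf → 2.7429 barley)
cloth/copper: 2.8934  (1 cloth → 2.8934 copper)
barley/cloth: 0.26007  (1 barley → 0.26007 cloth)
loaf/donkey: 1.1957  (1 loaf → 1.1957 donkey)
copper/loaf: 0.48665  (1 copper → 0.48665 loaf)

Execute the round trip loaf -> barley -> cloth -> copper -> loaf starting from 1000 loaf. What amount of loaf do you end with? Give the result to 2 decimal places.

1000 loaf × 2.7429 = 2742.9 barley
2742.9 barley × 0.26007 = 713.346003 cloth
713.346003 cloth × 2.8934 = 2063.9953250802 copper
2063.9953250802 copper × 0.48665 = 1004.44332495027933 loaf

1004.44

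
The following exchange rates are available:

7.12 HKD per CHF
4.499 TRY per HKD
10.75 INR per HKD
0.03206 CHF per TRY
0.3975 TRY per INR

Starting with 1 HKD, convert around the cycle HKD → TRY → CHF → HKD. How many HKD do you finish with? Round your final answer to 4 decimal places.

1 HKD × 4.499 = 4.499 TRY
4.499 TRY × 0.03206 = 0.14423794 CHF
0.14423794 CHF × 7.12 = 1.0269741328 HKD

1.0270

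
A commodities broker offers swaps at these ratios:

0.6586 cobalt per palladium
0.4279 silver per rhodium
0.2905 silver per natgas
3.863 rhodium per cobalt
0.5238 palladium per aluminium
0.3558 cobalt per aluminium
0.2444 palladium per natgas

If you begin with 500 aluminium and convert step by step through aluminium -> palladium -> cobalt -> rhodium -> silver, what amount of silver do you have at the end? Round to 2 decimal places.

285.12

500 aluminium × 0.5238 = 261.9 palladium
261.9 palladium × 0.6586 = 172.48734 cobalt
172.48734 cobalt × 3.863 = 666.31859442 rhodium
666.31859442 rhodium × 0.4279 = 285.117726552318 silver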